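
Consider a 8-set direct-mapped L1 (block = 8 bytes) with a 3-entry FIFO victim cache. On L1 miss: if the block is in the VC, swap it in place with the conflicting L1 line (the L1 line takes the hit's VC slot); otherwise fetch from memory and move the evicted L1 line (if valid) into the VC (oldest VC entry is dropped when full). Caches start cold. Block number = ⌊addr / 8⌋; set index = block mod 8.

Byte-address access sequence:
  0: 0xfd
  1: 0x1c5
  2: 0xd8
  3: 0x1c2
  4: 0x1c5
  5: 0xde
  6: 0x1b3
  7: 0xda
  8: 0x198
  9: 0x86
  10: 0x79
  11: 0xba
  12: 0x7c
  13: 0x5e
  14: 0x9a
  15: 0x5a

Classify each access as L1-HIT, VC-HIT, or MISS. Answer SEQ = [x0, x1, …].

0: 0xfd (blk 31, set 7) → MISS  vc=[]
1: 0x1c5 (blk 56, set 0) → MISS  vc=[]
2: 0xd8 (blk 27, set 3) → MISS  vc=[]
3: 0x1c2 (blk 56, set 0) → L1-HIT  vc=[]
4: 0x1c5 (blk 56, set 0) → L1-HIT  vc=[]
5: 0xde (blk 27, set 3) → L1-HIT  vc=[]
6: 0x1b3 (blk 54, set 6) → MISS  vc=[]
7: 0xda (blk 27, set 3) → L1-HIT  vc=[]
8: 0x198 (blk 51, set 3) → MISS  vc=[27]
9: 0x86 (blk 16, set 0) → MISS  vc=[27, 56]
10: 0x79 (blk 15, set 7) → MISS  vc=[27, 56, 31]
11: 0xba (blk 23, set 7) → MISS  vc=[56, 31, 15]
12: 0x7c (blk 15, set 7) → VC-HIT  vc=[56, 31, 23]
13: 0x5e (blk 11, set 3) → MISS  vc=[31, 23, 51]
14: 0x9a (blk 19, set 3) → MISS  vc=[23, 51, 11]
15: 0x5a (blk 11, set 3) → VC-HIT  vc=[23, 51, 19]

SEQ = [MISS, MISS, MISS, L1-HIT, L1-HIT, L1-HIT, MISS, L1-HIT, MISS, MISS, MISS, MISS, VC-HIT, MISS, MISS, VC-HIT]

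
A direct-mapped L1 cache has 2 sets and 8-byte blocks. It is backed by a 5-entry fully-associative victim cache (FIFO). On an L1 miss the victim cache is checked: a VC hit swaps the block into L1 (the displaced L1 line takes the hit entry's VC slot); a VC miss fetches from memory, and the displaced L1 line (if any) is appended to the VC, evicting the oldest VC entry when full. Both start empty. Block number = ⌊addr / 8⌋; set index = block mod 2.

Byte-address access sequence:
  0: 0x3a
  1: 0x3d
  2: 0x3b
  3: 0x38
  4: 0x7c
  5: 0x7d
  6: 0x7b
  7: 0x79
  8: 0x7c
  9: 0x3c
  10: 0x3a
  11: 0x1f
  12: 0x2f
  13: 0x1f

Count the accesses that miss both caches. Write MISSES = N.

MISSES = 4

  [0] addr=0x3a blk=7 s=1: MISS | VC []
  [1] addr=0x3d blk=7 s=1: L1-HIT | VC []
  [2] addr=0x3b blk=7 s=1: L1-HIT | VC []
  [3] addr=0x38 blk=7 s=1: L1-HIT | VC []
  [4] addr=0x7c blk=15 s=1: MISS | VC [7]
  [5] addr=0x7d blk=15 s=1: L1-HIT | VC [7]
  [6] addr=0x7b blk=15 s=1: L1-HIT | VC [7]
  [7] addr=0x79 blk=15 s=1: L1-HIT | VC [7]
  [8] addr=0x7c blk=15 s=1: L1-HIT | VC [7]
  [9] addr=0x3c blk=7 s=1: VC-HIT | VC [15]
  [10] addr=0x3a blk=7 s=1: L1-HIT | VC [15]
  [11] addr=0x1f blk=3 s=1: MISS | VC [15, 7]
  [12] addr=0x2f blk=5 s=1: MISS | VC [15, 7, 3]
  [13] addr=0x1f blk=3 s=1: VC-HIT | VC [15, 7, 5]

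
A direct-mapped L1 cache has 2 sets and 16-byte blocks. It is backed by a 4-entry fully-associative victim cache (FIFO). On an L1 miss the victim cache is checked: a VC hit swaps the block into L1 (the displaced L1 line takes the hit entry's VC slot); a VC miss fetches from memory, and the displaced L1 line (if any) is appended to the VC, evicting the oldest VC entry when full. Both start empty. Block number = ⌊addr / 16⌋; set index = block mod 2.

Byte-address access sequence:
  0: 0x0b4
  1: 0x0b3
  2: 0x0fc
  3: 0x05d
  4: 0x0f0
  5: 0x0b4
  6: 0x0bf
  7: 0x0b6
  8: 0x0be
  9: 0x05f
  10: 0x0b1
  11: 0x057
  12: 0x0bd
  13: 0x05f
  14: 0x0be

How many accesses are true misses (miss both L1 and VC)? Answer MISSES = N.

  [0] addr=0xb4 blk=11 s=1: MISS | VC []
  [1] addr=0xb3 blk=11 s=1: L1-HIT | VC []
  [2] addr=0xfc blk=15 s=1: MISS | VC [11]
  [3] addr=0x5d blk=5 s=1: MISS | VC [11, 15]
  [4] addr=0xf0 blk=15 s=1: VC-HIT | VC [11, 5]
  [5] addr=0xb4 blk=11 s=1: VC-HIT | VC [15, 5]
  [6] addr=0xbf blk=11 s=1: L1-HIT | VC [15, 5]
  [7] addr=0xb6 blk=11 s=1: L1-HIT | VC [15, 5]
  [8] addr=0xbe blk=11 s=1: L1-HIT | VC [15, 5]
  [9] addr=0x5f blk=5 s=1: VC-HIT | VC [15, 11]
  [10] addr=0xb1 blk=11 s=1: VC-HIT | VC [15, 5]
  [11] addr=0x57 blk=5 s=1: VC-HIT | VC [15, 11]
  [12] addr=0xbd blk=11 s=1: VC-HIT | VC [15, 5]
  [13] addr=0x5f blk=5 s=1: VC-HIT | VC [15, 11]
  [14] addr=0xbe blk=11 s=1: VC-HIT | VC [15, 5]

MISSES = 3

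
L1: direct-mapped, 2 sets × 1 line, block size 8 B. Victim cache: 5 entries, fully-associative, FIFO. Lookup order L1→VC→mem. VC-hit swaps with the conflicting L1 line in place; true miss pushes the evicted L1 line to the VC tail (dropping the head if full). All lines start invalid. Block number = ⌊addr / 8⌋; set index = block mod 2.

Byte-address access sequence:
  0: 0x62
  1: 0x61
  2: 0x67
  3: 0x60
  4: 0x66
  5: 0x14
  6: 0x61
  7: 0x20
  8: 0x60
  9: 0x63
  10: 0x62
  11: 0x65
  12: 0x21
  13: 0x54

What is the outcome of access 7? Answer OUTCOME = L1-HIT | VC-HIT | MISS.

  [0] addr=0x62 blk=12 s=0: MISS | VC []
  [1] addr=0x61 blk=12 s=0: L1-HIT | VC []
  [2] addr=0x67 blk=12 s=0: L1-HIT | VC []
  [3] addr=0x60 blk=12 s=0: L1-HIT | VC []
  [4] addr=0x66 blk=12 s=0: L1-HIT | VC []
  [5] addr=0x14 blk=2 s=0: MISS | VC [12]
  [6] addr=0x61 blk=12 s=0: VC-HIT | VC [2]
  [7] addr=0x20 blk=4 s=0: MISS | VC [2, 12]
  [8] addr=0x60 blk=12 s=0: VC-HIT | VC [2, 4]
  [9] addr=0x63 blk=12 s=0: L1-HIT | VC [2, 4]
  [10] addr=0x62 blk=12 s=0: L1-HIT | VC [2, 4]
  [11] addr=0x65 blk=12 s=0: L1-HIT | VC [2, 4]
  [12] addr=0x21 blk=4 s=0: VC-HIT | VC [2, 12]
  [13] addr=0x54 blk=10 s=0: MISS | VC [2, 12, 4]

OUTCOME = MISS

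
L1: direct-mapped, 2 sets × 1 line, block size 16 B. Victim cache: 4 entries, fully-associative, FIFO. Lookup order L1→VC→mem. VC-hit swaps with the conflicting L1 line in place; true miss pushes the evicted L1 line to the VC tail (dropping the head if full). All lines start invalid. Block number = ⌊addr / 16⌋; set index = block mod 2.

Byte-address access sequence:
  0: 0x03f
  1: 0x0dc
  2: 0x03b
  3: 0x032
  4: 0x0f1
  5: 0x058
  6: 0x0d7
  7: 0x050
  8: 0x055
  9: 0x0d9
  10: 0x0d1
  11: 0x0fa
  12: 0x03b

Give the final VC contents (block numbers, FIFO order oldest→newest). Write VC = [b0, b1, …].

VC = [5, 15, 13]

  [0] addr=0x3f blk=3 s=1: MISS | VC []
  [1] addr=0xdc blk=13 s=1: MISS | VC [3]
  [2] addr=0x3b blk=3 s=1: VC-HIT | VC [13]
  [3] addr=0x32 blk=3 s=1: L1-HIT | VC [13]
  [4] addr=0xf1 blk=15 s=1: MISS | VC [13, 3]
  [5] addr=0x58 blk=5 s=1: MISS | VC [13, 3, 15]
  [6] addr=0xd7 blk=13 s=1: VC-HIT | VC [5, 3, 15]
  [7] addr=0x50 blk=5 s=1: VC-HIT | VC [13, 3, 15]
  [8] addr=0x55 blk=5 s=1: L1-HIT | VC [13, 3, 15]
  [9] addr=0xd9 blk=13 s=1: VC-HIT | VC [5, 3, 15]
  [10] addr=0xd1 blk=13 s=1: L1-HIT | VC [5, 3, 15]
  [11] addr=0xfa blk=15 s=1: VC-HIT | VC [5, 3, 13]
  [12] addr=0x3b blk=3 s=1: VC-HIT | VC [5, 15, 13]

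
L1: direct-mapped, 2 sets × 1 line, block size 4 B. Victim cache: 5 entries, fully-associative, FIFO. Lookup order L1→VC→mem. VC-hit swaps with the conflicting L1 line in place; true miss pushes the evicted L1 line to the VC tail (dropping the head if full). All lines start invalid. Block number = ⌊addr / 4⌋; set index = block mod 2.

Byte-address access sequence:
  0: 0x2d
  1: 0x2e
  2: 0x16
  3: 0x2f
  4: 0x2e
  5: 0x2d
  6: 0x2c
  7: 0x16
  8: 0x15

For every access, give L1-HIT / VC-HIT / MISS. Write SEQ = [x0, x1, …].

#0 0x2d→b11/s1 MISS; vc=[]
#1 0x2e→b11/s1 L1-HIT; vc=[]
#2 0x16→b5/s1 MISS; vc=[11]
#3 0x2f→b11/s1 VC-HIT; vc=[5]
#4 0x2e→b11/s1 L1-HIT; vc=[5]
#5 0x2d→b11/s1 L1-HIT; vc=[5]
#6 0x2c→b11/s1 L1-HIT; vc=[5]
#7 0x16→b5/s1 VC-HIT; vc=[11]
#8 0x15→b5/s1 L1-HIT; vc=[11]

SEQ = [MISS, L1-HIT, MISS, VC-HIT, L1-HIT, L1-HIT, L1-HIT, VC-HIT, L1-HIT]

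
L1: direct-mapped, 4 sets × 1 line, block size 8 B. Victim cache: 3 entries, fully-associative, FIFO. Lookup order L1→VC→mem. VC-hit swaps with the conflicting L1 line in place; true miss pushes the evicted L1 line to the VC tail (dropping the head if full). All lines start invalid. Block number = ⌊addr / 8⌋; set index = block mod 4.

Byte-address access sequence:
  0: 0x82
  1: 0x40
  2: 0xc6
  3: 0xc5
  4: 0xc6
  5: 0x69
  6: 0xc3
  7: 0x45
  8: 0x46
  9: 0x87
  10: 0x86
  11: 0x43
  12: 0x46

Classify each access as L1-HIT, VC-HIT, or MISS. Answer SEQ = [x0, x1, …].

0: 0x82 (blk 16, set 0) → MISS  vc=[]
1: 0x40 (blk 8, set 0) → MISS  vc=[16]
2: 0xc6 (blk 24, set 0) → MISS  vc=[16, 8]
3: 0xc5 (blk 24, set 0) → L1-HIT  vc=[16, 8]
4: 0xc6 (blk 24, set 0) → L1-HIT  vc=[16, 8]
5: 0x69 (blk 13, set 1) → MISS  vc=[16, 8]
6: 0xc3 (blk 24, set 0) → L1-HIT  vc=[16, 8]
7: 0x45 (blk 8, set 0) → VC-HIT  vc=[16, 24]
8: 0x46 (blk 8, set 0) → L1-HIT  vc=[16, 24]
9: 0x87 (blk 16, set 0) → VC-HIT  vc=[8, 24]
10: 0x86 (blk 16, set 0) → L1-HIT  vc=[8, 24]
11: 0x43 (blk 8, set 0) → VC-HIT  vc=[16, 24]
12: 0x46 (blk 8, set 0) → L1-HIT  vc=[16, 24]

SEQ = [MISS, MISS, MISS, L1-HIT, L1-HIT, MISS, L1-HIT, VC-HIT, L1-HIT, VC-HIT, L1-HIT, VC-HIT, L1-HIT]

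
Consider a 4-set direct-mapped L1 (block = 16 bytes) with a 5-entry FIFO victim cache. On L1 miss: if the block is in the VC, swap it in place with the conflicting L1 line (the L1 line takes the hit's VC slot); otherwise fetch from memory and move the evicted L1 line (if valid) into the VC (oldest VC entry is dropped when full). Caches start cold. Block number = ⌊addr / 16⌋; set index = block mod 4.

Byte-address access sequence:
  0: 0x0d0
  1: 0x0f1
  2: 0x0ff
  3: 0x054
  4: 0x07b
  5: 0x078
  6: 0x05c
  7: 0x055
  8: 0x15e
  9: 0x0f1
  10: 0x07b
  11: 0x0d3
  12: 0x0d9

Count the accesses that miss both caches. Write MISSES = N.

MISSES = 5

  [0] addr=0xd0 blk=13 s=1: MISS | VC []
  [1] addr=0xf1 blk=15 s=3: MISS | VC []
  [2] addr=0xff blk=15 s=3: L1-HIT | VC []
  [3] addr=0x54 blk=5 s=1: MISS | VC [13]
  [4] addr=0x7b blk=7 s=3: MISS | VC [13, 15]
  [5] addr=0x78 blk=7 s=3: L1-HIT | VC [13, 15]
  [6] addr=0x5c blk=5 s=1: L1-HIT | VC [13, 15]
  [7] addr=0x55 blk=5 s=1: L1-HIT | VC [13, 15]
  [8] addr=0x15e blk=21 s=1: MISS | VC [13, 15, 5]
  [9] addr=0xf1 blk=15 s=3: VC-HIT | VC [13, 7, 5]
  [10] addr=0x7b blk=7 s=3: VC-HIT | VC [13, 15, 5]
  [11] addr=0xd3 blk=13 s=1: VC-HIT | VC [21, 15, 5]
  [12] addr=0xd9 blk=13 s=1: L1-HIT | VC [21, 15, 5]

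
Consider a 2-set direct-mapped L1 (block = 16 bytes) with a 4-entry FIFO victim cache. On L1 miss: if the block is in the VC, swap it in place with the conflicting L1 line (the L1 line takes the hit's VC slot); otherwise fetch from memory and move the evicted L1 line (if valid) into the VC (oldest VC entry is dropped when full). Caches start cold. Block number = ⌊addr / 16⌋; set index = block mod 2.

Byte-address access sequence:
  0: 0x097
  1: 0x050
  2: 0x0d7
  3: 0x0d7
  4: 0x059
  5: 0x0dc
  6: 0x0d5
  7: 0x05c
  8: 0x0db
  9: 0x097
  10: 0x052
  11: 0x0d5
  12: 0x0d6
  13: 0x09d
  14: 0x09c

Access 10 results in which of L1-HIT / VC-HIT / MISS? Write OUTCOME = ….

OUTCOME = VC-HIT

  [0] addr=0x97 blk=9 s=1: MISS | VC []
  [1] addr=0x50 blk=5 s=1: MISS | VC [9]
  [2] addr=0xd7 blk=13 s=1: MISS | VC [9, 5]
  [3] addr=0xd7 blk=13 s=1: L1-HIT | VC [9, 5]
  [4] addr=0x59 blk=5 s=1: VC-HIT | VC [9, 13]
  [5] addr=0xdc blk=13 s=1: VC-HIT | VC [9, 5]
  [6] addr=0xd5 blk=13 s=1: L1-HIT | VC [9, 5]
  [7] addr=0x5c blk=5 s=1: VC-HIT | VC [9, 13]
  [8] addr=0xdb blk=13 s=1: VC-HIT | VC [9, 5]
  [9] addr=0x97 blk=9 s=1: VC-HIT | VC [13, 5]
  [10] addr=0x52 blk=5 s=1: VC-HIT | VC [13, 9]
  [11] addr=0xd5 blk=13 s=1: VC-HIT | VC [5, 9]
  [12] addr=0xd6 blk=13 s=1: L1-HIT | VC [5, 9]
  [13] addr=0x9d blk=9 s=1: VC-HIT | VC [5, 13]
  [14] addr=0x9c blk=9 s=1: L1-HIT | VC [5, 13]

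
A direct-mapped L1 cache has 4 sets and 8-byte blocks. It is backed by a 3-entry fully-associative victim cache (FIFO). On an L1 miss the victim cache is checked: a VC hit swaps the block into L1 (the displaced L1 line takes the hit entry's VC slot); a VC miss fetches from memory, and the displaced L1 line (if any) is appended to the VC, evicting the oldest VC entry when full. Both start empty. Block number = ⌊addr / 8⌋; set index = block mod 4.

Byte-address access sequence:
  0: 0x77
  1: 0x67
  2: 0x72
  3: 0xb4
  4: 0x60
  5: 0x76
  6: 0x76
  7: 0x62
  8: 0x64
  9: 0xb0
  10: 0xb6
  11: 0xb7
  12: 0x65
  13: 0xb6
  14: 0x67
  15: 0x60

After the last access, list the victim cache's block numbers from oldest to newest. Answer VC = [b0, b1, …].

VC = [14]

  [0] addr=0x77 blk=14 s=2: MISS | VC []
  [1] addr=0x67 blk=12 s=0: MISS | VC []
  [2] addr=0x72 blk=14 s=2: L1-HIT | VC []
  [3] addr=0xb4 blk=22 s=2: MISS | VC [14]
  [4] addr=0x60 blk=12 s=0: L1-HIT | VC [14]
  [5] addr=0x76 blk=14 s=2: VC-HIT | VC [22]
  [6] addr=0x76 blk=14 s=2: L1-HIT | VC [22]
  [7] addr=0x62 blk=12 s=0: L1-HIT | VC [22]
  [8] addr=0x64 blk=12 s=0: L1-HIT | VC [22]
  [9] addr=0xb0 blk=22 s=2: VC-HIT | VC [14]
  [10] addr=0xb6 blk=22 s=2: L1-HIT | VC [14]
  [11] addr=0xb7 blk=22 s=2: L1-HIT | VC [14]
  [12] addr=0x65 blk=12 s=0: L1-HIT | VC [14]
  [13] addr=0xb6 blk=22 s=2: L1-HIT | VC [14]
  [14] addr=0x67 blk=12 s=0: L1-HIT | VC [14]
  [15] addr=0x60 blk=12 s=0: L1-HIT | VC [14]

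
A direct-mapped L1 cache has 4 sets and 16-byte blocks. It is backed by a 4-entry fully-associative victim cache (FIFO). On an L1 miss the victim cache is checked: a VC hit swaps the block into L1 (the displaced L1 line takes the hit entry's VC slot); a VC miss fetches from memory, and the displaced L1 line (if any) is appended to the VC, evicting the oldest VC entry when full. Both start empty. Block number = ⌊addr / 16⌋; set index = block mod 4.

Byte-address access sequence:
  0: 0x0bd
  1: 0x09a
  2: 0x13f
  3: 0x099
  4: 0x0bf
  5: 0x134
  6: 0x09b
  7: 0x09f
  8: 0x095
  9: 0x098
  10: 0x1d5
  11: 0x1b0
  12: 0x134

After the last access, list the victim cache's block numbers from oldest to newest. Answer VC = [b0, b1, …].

VC = [11, 9, 27]

#0 0xbd→b11/s3 MISS; vc=[]
#1 0x9a→b9/s1 MISS; vc=[]
#2 0x13f→b19/s3 MISS; vc=[11]
#3 0x99→b9/s1 L1-HIT; vc=[11]
#4 0xbf→b11/s3 VC-HIT; vc=[19]
#5 0x134→b19/s3 VC-HIT; vc=[11]
#6 0x9b→b9/s1 L1-HIT; vc=[11]
#7 0x9f→b9/s1 L1-HIT; vc=[11]
#8 0x95→b9/s1 L1-HIT; vc=[11]
#9 0x98→b9/s1 L1-HIT; vc=[11]
#10 0x1d5→b29/s1 MISS; vc=[11,9]
#11 0x1b0→b27/s3 MISS; vc=[11,9,19]
#12 0x134→b19/s3 VC-HIT; vc=[11,9,27]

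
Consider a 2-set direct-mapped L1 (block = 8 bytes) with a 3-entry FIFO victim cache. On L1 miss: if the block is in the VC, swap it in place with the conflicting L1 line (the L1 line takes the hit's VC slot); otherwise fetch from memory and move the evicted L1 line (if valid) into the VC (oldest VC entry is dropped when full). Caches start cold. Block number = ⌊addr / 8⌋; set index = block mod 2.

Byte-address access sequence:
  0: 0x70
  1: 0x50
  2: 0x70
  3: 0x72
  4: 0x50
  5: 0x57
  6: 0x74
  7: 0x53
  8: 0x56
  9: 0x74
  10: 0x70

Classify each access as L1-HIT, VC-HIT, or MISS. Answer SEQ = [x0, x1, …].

  [0] addr=0x70 blk=14 s=0: MISS | VC []
  [1] addr=0x50 blk=10 s=0: MISS | VC [14]
  [2] addr=0x70 blk=14 s=0: VC-HIT | VC [10]
  [3] addr=0x72 blk=14 s=0: L1-HIT | VC [10]
  [4] addr=0x50 blk=10 s=0: VC-HIT | VC [14]
  [5] addr=0x57 blk=10 s=0: L1-HIT | VC [14]
  [6] addr=0x74 blk=14 s=0: VC-HIT | VC [10]
  [7] addr=0x53 blk=10 s=0: VC-HIT | VC [14]
  [8] addr=0x56 blk=10 s=0: L1-HIT | VC [14]
  [9] addr=0x74 blk=14 s=0: VC-HIT | VC [10]
  [10] addr=0x70 blk=14 s=0: L1-HIT | VC [10]

SEQ = [MISS, MISS, VC-HIT, L1-HIT, VC-HIT, L1-HIT, VC-HIT, VC-HIT, L1-HIT, VC-HIT, L1-HIT]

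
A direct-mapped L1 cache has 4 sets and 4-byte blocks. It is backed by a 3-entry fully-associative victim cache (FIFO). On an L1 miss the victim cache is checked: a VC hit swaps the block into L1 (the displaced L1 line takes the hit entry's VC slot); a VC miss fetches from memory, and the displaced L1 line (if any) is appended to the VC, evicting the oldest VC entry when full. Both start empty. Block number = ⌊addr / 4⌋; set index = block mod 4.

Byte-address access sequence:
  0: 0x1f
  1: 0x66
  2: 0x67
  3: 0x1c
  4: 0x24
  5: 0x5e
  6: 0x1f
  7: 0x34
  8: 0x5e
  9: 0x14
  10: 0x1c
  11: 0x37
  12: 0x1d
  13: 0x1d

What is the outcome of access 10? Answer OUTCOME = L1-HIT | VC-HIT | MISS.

OUTCOME = VC-HIT

  [0] addr=0x1f blk=7 s=3: MISS | VC []
  [1] addr=0x66 blk=25 s=1: MISS | VC []
  [2] addr=0x67 blk=25 s=1: L1-HIT | VC []
  [3] addr=0x1c blk=7 s=3: L1-HIT | VC []
  [4] addr=0x24 blk=9 s=1: MISS | VC [25]
  [5] addr=0x5e blk=23 s=3: MISS | VC [25, 7]
  [6] addr=0x1f blk=7 s=3: VC-HIT | VC [25, 23]
  [7] addr=0x34 blk=13 s=1: MISS | VC [25, 23, 9]
  [8] addr=0x5e blk=23 s=3: VC-HIT | VC [25, 7, 9]
  [9] addr=0x14 blk=5 s=1: MISS | VC [7, 9, 13]
  [10] addr=0x1c blk=7 s=3: VC-HIT | VC [23, 9, 13]
  [11] addr=0x37 blk=13 s=1: VC-HIT | VC [23, 9, 5]
  [12] addr=0x1d blk=7 s=3: L1-HIT | VC [23, 9, 5]
  [13] addr=0x1d blk=7 s=3: L1-HIT | VC [23, 9, 5]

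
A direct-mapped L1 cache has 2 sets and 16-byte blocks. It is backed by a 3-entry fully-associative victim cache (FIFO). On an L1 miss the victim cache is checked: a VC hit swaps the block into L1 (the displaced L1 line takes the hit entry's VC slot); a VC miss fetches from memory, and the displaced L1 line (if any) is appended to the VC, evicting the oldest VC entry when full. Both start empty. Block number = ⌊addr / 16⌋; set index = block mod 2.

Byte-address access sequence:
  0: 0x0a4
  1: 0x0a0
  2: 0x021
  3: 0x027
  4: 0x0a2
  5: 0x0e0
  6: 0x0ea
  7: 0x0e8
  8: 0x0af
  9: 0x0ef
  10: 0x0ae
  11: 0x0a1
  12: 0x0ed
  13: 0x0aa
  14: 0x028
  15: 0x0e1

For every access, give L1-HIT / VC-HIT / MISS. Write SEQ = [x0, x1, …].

SEQ = [MISS, L1-HIT, MISS, L1-HIT, VC-HIT, MISS, L1-HIT, L1-HIT, VC-HIT, VC-HIT, VC-HIT, L1-HIT, VC-HIT, VC-HIT, VC-HIT, VC-HIT]

  [0] addr=0xa4 blk=10 s=0: MISS | VC []
  [1] addr=0xa0 blk=10 s=0: L1-HIT | VC []
  [2] addr=0x21 blk=2 s=0: MISS | VC [10]
  [3] addr=0x27 blk=2 s=0: L1-HIT | VC [10]
  [4] addr=0xa2 blk=10 s=0: VC-HIT | VC [2]
  [5] addr=0xe0 blk=14 s=0: MISS | VC [2, 10]
  [6] addr=0xea blk=14 s=0: L1-HIT | VC [2, 10]
  [7] addr=0xe8 blk=14 s=0: L1-HIT | VC [2, 10]
  [8] addr=0xaf blk=10 s=0: VC-HIT | VC [2, 14]
  [9] addr=0xef blk=14 s=0: VC-HIT | VC [2, 10]
  [10] addr=0xae blk=10 s=0: VC-HIT | VC [2, 14]
  [11] addr=0xa1 blk=10 s=0: L1-HIT | VC [2, 14]
  [12] addr=0xed blk=14 s=0: VC-HIT | VC [2, 10]
  [13] addr=0xaa blk=10 s=0: VC-HIT | VC [2, 14]
  [14] addr=0x28 blk=2 s=0: VC-HIT | VC [10, 14]
  [15] addr=0xe1 blk=14 s=0: VC-HIT | VC [10, 2]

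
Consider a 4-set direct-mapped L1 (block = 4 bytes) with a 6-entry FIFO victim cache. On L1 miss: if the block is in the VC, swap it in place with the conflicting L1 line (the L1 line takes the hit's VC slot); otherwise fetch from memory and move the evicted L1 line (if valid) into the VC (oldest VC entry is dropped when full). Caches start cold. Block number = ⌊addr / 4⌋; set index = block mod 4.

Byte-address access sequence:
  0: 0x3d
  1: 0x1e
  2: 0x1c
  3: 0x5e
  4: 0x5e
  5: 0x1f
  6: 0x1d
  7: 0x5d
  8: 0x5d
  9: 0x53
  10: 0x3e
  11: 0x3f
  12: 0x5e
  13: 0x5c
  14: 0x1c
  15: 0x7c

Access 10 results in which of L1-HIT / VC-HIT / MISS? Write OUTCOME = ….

OUTCOME = VC-HIT

0: 0x3d (blk 15, set 3) → MISS  vc=[]
1: 0x1e (blk 7, set 3) → MISS  vc=[15]
2: 0x1c (blk 7, set 3) → L1-HIT  vc=[15]
3: 0x5e (blk 23, set 3) → MISS  vc=[15, 7]
4: 0x5e (blk 23, set 3) → L1-HIT  vc=[15, 7]
5: 0x1f (blk 7, set 3) → VC-HIT  vc=[15, 23]
6: 0x1d (blk 7, set 3) → L1-HIT  vc=[15, 23]
7: 0x5d (blk 23, set 3) → VC-HIT  vc=[15, 7]
8: 0x5d (blk 23, set 3) → L1-HIT  vc=[15, 7]
9: 0x53 (blk 20, set 0) → MISS  vc=[15, 7]
10: 0x3e (blk 15, set 3) → VC-HIT  vc=[23, 7]
11: 0x3f (blk 15, set 3) → L1-HIT  vc=[23, 7]
12: 0x5e (blk 23, set 3) → VC-HIT  vc=[15, 7]
13: 0x5c (blk 23, set 3) → L1-HIT  vc=[15, 7]
14: 0x1c (blk 7, set 3) → VC-HIT  vc=[15, 23]
15: 0x7c (blk 31, set 3) → MISS  vc=[15, 23, 7]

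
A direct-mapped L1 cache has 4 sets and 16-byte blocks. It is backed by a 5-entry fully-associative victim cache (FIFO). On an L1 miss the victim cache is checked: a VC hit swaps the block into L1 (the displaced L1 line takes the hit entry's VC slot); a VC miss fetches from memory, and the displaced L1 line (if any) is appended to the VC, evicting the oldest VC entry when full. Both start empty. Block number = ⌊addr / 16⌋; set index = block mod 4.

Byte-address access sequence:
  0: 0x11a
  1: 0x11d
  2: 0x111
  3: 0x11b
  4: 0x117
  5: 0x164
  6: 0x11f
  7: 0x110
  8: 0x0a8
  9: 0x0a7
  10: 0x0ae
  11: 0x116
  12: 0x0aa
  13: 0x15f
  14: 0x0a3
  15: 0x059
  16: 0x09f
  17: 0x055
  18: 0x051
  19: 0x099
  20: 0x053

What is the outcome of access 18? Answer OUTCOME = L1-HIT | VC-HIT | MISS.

0: 0x11a (blk 17, set 1) → MISS  vc=[]
1: 0x11d (blk 17, set 1) → L1-HIT  vc=[]
2: 0x111 (blk 17, set 1) → L1-HIT  vc=[]
3: 0x11b (blk 17, set 1) → L1-HIT  vc=[]
4: 0x117 (blk 17, set 1) → L1-HIT  vc=[]
5: 0x164 (blk 22, set 2) → MISS  vc=[]
6: 0x11f (blk 17, set 1) → L1-HIT  vc=[]
7: 0x110 (blk 17, set 1) → L1-HIT  vc=[]
8: 0xa8 (blk 10, set 2) → MISS  vc=[22]
9: 0xa7 (blk 10, set 2) → L1-HIT  vc=[22]
10: 0xae (blk 10, set 2) → L1-HIT  vc=[22]
11: 0x116 (blk 17, set 1) → L1-HIT  vc=[22]
12: 0xaa (blk 10, set 2) → L1-HIT  vc=[22]
13: 0x15f (blk 21, set 1) → MISS  vc=[22, 17]
14: 0xa3 (blk 10, set 2) → L1-HIT  vc=[22, 17]
15: 0x59 (blk 5, set 1) → MISS  vc=[22, 17, 21]
16: 0x9f (blk 9, set 1) → MISS  vc=[22, 17, 21, 5]
17: 0x55 (blk 5, set 1) → VC-HIT  vc=[22, 17, 21, 9]
18: 0x51 (blk 5, set 1) → L1-HIT  vc=[22, 17, 21, 9]
19: 0x99 (blk 9, set 1) → VC-HIT  vc=[22, 17, 21, 5]
20: 0x53 (blk 5, set 1) → VC-HIT  vc=[22, 17, 21, 9]

OUTCOME = L1-HIT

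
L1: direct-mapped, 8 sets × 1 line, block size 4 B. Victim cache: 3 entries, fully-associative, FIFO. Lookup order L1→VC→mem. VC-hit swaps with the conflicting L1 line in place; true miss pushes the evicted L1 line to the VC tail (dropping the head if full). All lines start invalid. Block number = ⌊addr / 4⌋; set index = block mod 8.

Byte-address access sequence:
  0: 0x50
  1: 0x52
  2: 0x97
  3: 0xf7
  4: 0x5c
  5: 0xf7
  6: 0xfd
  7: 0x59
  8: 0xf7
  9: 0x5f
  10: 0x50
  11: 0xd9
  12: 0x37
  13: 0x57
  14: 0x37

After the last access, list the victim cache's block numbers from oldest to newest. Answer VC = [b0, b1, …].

0: 0x50 (blk 20, set 4) → MISS  vc=[]
1: 0x52 (blk 20, set 4) → L1-HIT  vc=[]
2: 0x97 (blk 37, set 5) → MISS  vc=[]
3: 0xf7 (blk 61, set 5) → MISS  vc=[37]
4: 0x5c (blk 23, set 7) → MISS  vc=[37]
5: 0xf7 (blk 61, set 5) → L1-HIT  vc=[37]
6: 0xfd (blk 63, set 7) → MISS  vc=[37, 23]
7: 0x59 (blk 22, set 6) → MISS  vc=[37, 23]
8: 0xf7 (blk 61, set 5) → L1-HIT  vc=[37, 23]
9: 0x5f (blk 23, set 7) → VC-HIT  vc=[37, 63]
10: 0x50 (blk 20, set 4) → L1-HIT  vc=[37, 63]
11: 0xd9 (blk 54, set 6) → MISS  vc=[37, 63, 22]
12: 0x37 (blk 13, set 5) → MISS  vc=[63, 22, 61]
13: 0x57 (blk 21, set 5) → MISS  vc=[22, 61, 13]
14: 0x37 (blk 13, set 5) → VC-HIT  vc=[22, 61, 21]

VC = [22, 61, 21]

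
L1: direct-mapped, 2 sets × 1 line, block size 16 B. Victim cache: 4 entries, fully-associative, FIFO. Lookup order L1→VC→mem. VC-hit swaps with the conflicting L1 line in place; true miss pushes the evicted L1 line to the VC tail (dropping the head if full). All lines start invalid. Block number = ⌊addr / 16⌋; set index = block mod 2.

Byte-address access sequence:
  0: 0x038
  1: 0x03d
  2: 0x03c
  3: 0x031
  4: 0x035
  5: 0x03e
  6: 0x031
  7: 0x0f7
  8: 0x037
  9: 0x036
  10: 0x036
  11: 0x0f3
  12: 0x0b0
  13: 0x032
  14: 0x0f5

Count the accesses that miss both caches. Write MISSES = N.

  [0] addr=0x38 blk=3 s=1: MISS | VC []
  [1] addr=0x3d blk=3 s=1: L1-HIT | VC []
  [2] addr=0x3c blk=3 s=1: L1-HIT | VC []
  [3] addr=0x31 blk=3 s=1: L1-HIT | VC []
  [4] addr=0x35 blk=3 s=1: L1-HIT | VC []
  [5] addr=0x3e blk=3 s=1: L1-HIT | VC []
  [6] addr=0x31 blk=3 s=1: L1-HIT | VC []
  [7] addr=0xf7 blk=15 s=1: MISS | VC [3]
  [8] addr=0x37 blk=3 s=1: VC-HIT | VC [15]
  [9] addr=0x36 blk=3 s=1: L1-HIT | VC [15]
  [10] addr=0x36 blk=3 s=1: L1-HIT | VC [15]
  [11] addr=0xf3 blk=15 s=1: VC-HIT | VC [3]
  [12] addr=0xb0 blk=11 s=1: MISS | VC [3, 15]
  [13] addr=0x32 blk=3 s=1: VC-HIT | VC [11, 15]
  [14] addr=0xf5 blk=15 s=1: VC-HIT | VC [11, 3]

MISSES = 3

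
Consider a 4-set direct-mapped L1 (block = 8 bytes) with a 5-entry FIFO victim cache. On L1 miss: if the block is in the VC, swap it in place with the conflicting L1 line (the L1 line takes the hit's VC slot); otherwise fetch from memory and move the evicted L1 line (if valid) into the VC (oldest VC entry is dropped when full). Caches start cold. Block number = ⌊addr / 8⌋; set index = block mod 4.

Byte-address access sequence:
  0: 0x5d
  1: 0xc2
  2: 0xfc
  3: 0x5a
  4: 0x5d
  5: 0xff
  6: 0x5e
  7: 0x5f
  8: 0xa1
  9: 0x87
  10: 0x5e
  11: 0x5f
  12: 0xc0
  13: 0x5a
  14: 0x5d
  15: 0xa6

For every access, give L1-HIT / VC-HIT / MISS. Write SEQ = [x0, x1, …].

SEQ = [MISS, MISS, MISS, VC-HIT, L1-HIT, VC-HIT, VC-HIT, L1-HIT, MISS, MISS, L1-HIT, L1-HIT, VC-HIT, L1-HIT, L1-HIT, VC-HIT]

#0 0x5d→b11/s3 MISS; vc=[]
#1 0xc2→b24/s0 MISS; vc=[]
#2 0xfc→b31/s3 MISS; vc=[11]
#3 0x5a→b11/s3 VC-HIT; vc=[31]
#4 0x5d→b11/s3 L1-HIT; vc=[31]
#5 0xff→b31/s3 VC-HIT; vc=[11]
#6 0x5e→b11/s3 VC-HIT; vc=[31]
#7 0x5f→b11/s3 L1-HIT; vc=[31]
#8 0xa1→b20/s0 MISS; vc=[31,24]
#9 0x87→b16/s0 MISS; vc=[31,24,20]
#10 0x5e→b11/s3 L1-HIT; vc=[31,24,20]
#11 0x5f→b11/s3 L1-HIT; vc=[31,24,20]
#12 0xc0→b24/s0 VC-HIT; vc=[31,16,20]
#13 0x5a→b11/s3 L1-HIT; vc=[31,16,20]
#14 0x5d→b11/s3 L1-HIT; vc=[31,16,20]
#15 0xa6→b20/s0 VC-HIT; vc=[31,16,24]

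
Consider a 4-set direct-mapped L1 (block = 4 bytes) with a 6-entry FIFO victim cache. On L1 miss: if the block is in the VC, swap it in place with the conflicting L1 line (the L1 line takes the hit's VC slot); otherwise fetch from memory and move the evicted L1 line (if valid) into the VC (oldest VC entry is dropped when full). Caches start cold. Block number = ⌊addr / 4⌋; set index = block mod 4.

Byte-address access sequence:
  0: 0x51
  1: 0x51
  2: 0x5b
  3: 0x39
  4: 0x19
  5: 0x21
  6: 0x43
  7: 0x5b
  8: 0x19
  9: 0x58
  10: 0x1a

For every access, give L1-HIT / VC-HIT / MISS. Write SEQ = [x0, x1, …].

0: 0x51 (blk 20, set 0) → MISS  vc=[]
1: 0x51 (blk 20, set 0) → L1-HIT  vc=[]
2: 0x5b (blk 22, set 2) → MISS  vc=[]
3: 0x39 (blk 14, set 2) → MISS  vc=[22]
4: 0x19 (blk 6, set 2) → MISS  vc=[22, 14]
5: 0x21 (blk 8, set 0) → MISS  vc=[22, 14, 20]
6: 0x43 (blk 16, set 0) → MISS  vc=[22, 14, 20, 8]
7: 0x5b (blk 22, set 2) → VC-HIT  vc=[6, 14, 20, 8]
8: 0x19 (blk 6, set 2) → VC-HIT  vc=[22, 14, 20, 8]
9: 0x58 (blk 22, set 2) → VC-HIT  vc=[6, 14, 20, 8]
10: 0x1a (blk 6, set 2) → VC-HIT  vc=[22, 14, 20, 8]

SEQ = [MISS, L1-HIT, MISS, MISS, MISS, MISS, MISS, VC-HIT, VC-HIT, VC-HIT, VC-HIT]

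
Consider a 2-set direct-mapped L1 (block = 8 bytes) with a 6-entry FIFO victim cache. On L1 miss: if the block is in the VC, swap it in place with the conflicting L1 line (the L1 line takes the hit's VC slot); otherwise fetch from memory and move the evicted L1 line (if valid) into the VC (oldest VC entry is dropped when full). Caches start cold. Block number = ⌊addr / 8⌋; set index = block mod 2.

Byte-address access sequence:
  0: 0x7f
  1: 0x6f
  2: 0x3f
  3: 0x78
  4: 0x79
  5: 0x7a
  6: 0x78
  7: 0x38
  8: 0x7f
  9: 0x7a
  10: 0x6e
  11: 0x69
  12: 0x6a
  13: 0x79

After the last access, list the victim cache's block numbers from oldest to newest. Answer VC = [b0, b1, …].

VC = [7, 13]

#0 0x7f→b15/s1 MISS; vc=[]
#1 0x6f→b13/s1 MISS; vc=[15]
#2 0x3f→b7/s1 MISS; vc=[15,13]
#3 0x78→b15/s1 VC-HIT; vc=[7,13]
#4 0x79→b15/s1 L1-HIT; vc=[7,13]
#5 0x7a→b15/s1 L1-HIT; vc=[7,13]
#6 0x78→b15/s1 L1-HIT; vc=[7,13]
#7 0x38→b7/s1 VC-HIT; vc=[15,13]
#8 0x7f→b15/s1 VC-HIT; vc=[7,13]
#9 0x7a→b15/s1 L1-HIT; vc=[7,13]
#10 0x6e→b13/s1 VC-HIT; vc=[7,15]
#11 0x69→b13/s1 L1-HIT; vc=[7,15]
#12 0x6a→b13/s1 L1-HIT; vc=[7,15]
#13 0x79→b15/s1 VC-HIT; vc=[7,13]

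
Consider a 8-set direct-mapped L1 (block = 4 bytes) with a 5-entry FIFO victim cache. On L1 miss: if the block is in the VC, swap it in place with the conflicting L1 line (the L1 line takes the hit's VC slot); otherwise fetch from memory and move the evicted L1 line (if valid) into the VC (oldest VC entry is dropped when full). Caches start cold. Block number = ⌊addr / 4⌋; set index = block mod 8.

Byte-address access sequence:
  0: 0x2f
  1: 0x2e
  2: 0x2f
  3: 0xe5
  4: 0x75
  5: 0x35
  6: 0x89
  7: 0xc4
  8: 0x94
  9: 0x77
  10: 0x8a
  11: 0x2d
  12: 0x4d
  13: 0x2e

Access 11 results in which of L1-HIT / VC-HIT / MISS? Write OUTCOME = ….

  [0] addr=0x2f blk=11 s=3: MISS | VC []
  [1] addr=0x2e blk=11 s=3: L1-HIT | VC []
  [2] addr=0x2f blk=11 s=3: L1-HIT | VC []
  [3] addr=0xe5 blk=57 s=1: MISS | VC []
  [4] addr=0x75 blk=29 s=5: MISS | VC []
  [5] addr=0x35 blk=13 s=5: MISS | VC [29]
  [6] addr=0x89 blk=34 s=2: MISS | VC [29]
  [7] addr=0xc4 blk=49 s=1: MISS | VC [29, 57]
  [8] addr=0x94 blk=37 s=5: MISS | VC [29, 57, 13]
  [9] addr=0x77 blk=29 s=5: VC-HIT | VC [37, 57, 13]
  [10] addr=0x8a blk=34 s=2: L1-HIT | VC [37, 57, 13]
  [11] addr=0x2d blk=11 s=3: L1-HIT | VC [37, 57, 13]
  [12] addr=0x4d blk=19 s=3: MISS | VC [37, 57, 13, 11]
  [13] addr=0x2e blk=11 s=3: VC-HIT | VC [37, 57, 13, 19]

OUTCOME = L1-HIT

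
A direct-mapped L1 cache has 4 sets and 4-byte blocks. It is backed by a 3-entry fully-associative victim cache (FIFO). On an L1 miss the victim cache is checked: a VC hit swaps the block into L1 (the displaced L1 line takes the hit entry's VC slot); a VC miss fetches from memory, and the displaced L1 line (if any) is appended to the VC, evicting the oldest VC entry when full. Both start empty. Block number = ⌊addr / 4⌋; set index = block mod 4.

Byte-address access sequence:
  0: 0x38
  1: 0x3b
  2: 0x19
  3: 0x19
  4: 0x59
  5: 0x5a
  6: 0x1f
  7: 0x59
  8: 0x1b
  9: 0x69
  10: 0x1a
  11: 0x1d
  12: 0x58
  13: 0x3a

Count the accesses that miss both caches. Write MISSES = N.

#0 0x38→b14/s2 MISS; vc=[]
#1 0x3b→b14/s2 L1-HIT; vc=[]
#2 0x19→b6/s2 MISS; vc=[14]
#3 0x19→b6/s2 L1-HIT; vc=[14]
#4 0x59→b22/s2 MISS; vc=[14,6]
#5 0x5a→b22/s2 L1-HIT; vc=[14,6]
#6 0x1f→b7/s3 MISS; vc=[14,6]
#7 0x59→b22/s2 L1-HIT; vc=[14,6]
#8 0x1b→b6/s2 VC-HIT; vc=[14,22]
#9 0x69→b26/s2 MISS; vc=[14,22,6]
#10 0x1a→b6/s2 VC-HIT; vc=[14,22,26]
#11 0x1d→b7/s3 L1-HIT; vc=[14,22,26]
#12 0x58→b22/s2 VC-HIT; vc=[14,6,26]
#13 0x3a→b14/s2 VC-HIT; vc=[22,6,26]

MISSES = 5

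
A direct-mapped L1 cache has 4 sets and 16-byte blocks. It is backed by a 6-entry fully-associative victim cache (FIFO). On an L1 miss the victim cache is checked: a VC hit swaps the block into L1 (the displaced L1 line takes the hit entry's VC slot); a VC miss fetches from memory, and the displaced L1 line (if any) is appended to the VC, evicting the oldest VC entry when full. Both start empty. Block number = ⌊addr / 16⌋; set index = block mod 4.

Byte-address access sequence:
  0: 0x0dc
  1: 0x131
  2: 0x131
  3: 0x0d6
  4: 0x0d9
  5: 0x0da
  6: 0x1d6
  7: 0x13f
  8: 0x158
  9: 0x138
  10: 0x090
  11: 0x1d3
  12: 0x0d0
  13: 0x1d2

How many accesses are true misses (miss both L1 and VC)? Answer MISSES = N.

  [0] addr=0xdc blk=13 s=1: MISS | VC []
  [1] addr=0x131 blk=19 s=3: MISS | VC []
  [2] addr=0x131 blk=19 s=3: L1-HIT | VC []
  [3] addr=0xd6 blk=13 s=1: L1-HIT | VC []
  [4] addr=0xd9 blk=13 s=1: L1-HIT | VC []
  [5] addr=0xda blk=13 s=1: L1-HIT | VC []
  [6] addr=0x1d6 blk=29 s=1: MISS | VC [13]
  [7] addr=0x13f blk=19 s=3: L1-HIT | VC [13]
  [8] addr=0x158 blk=21 s=1: MISS | VC [13, 29]
  [9] addr=0x138 blk=19 s=3: L1-HIT | VC [13, 29]
  [10] addr=0x90 blk=9 s=1: MISS | VC [13, 29, 21]
  [11] addr=0x1d3 blk=29 s=1: VC-HIT | VC [13, 9, 21]
  [12] addr=0xd0 blk=13 s=1: VC-HIT | VC [29, 9, 21]
  [13] addr=0x1d2 blk=29 s=1: VC-HIT | VC [13, 9, 21]

MISSES = 5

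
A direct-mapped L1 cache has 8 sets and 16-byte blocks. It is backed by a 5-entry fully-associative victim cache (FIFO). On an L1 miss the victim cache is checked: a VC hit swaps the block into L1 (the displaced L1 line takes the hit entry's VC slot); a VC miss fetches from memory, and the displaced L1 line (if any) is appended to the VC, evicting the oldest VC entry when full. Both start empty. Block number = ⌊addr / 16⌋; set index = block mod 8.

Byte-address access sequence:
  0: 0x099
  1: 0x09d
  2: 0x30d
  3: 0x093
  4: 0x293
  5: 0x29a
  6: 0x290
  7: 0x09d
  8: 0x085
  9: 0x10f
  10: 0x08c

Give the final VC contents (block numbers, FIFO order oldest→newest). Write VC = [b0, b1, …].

#0 0x99→b9/s1 MISS; vc=[]
#1 0x9d→b9/s1 L1-HIT; vc=[]
#2 0x30d→b48/s0 MISS; vc=[]
#3 0x93→b9/s1 L1-HIT; vc=[]
#4 0x293→b41/s1 MISS; vc=[9]
#5 0x29a→b41/s1 L1-HIT; vc=[9]
#6 0x290→b41/s1 L1-HIT; vc=[9]
#7 0x9d→b9/s1 VC-HIT; vc=[41]
#8 0x85→b8/s0 MISS; vc=[41,48]
#9 0x10f→b16/s0 MISS; vc=[41,48,8]
#10 0x8c→b8/s0 VC-HIT; vc=[41,48,16]

VC = [41, 48, 16]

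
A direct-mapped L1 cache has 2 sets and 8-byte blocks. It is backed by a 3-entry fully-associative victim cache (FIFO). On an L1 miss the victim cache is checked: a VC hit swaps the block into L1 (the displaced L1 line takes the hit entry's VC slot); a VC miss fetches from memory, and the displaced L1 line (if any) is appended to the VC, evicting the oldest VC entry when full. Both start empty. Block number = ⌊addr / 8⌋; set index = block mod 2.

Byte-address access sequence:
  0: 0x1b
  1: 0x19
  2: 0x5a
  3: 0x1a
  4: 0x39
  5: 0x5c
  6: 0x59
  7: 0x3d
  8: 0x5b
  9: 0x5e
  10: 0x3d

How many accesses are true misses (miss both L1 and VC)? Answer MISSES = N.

  [0] addr=0x1b blk=3 s=1: MISS | VC []
  [1] addr=0x19 blk=3 s=1: L1-HIT | VC []
  [2] addr=0x5a blk=11 s=1: MISS | VC [3]
  [3] addr=0x1a blk=3 s=1: VC-HIT | VC [11]
  [4] addr=0x39 blk=7 s=1: MISS | VC [11, 3]
  [5] addr=0x5c blk=11 s=1: VC-HIT | VC [7, 3]
  [6] addr=0x59 blk=11 s=1: L1-HIT | VC [7, 3]
  [7] addr=0x3d blk=7 s=1: VC-HIT | VC [11, 3]
  [8] addr=0x5b blk=11 s=1: VC-HIT | VC [7, 3]
  [9] addr=0x5e blk=11 s=1: L1-HIT | VC [7, 3]
  [10] addr=0x3d blk=7 s=1: VC-HIT | VC [11, 3]

MISSES = 3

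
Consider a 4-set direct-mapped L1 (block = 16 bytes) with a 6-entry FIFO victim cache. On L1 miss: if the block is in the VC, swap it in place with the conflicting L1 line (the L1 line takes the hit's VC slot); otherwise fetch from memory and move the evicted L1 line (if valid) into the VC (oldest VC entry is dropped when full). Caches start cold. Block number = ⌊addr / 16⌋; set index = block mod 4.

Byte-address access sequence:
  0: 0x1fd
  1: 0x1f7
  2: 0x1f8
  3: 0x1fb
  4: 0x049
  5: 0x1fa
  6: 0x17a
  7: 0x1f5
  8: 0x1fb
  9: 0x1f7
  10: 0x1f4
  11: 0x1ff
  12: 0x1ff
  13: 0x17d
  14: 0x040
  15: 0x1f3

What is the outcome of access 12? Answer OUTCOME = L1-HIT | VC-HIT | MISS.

OUTCOME = L1-HIT

0: 0x1fd (blk 31, set 3) → MISS  vc=[]
1: 0x1f7 (blk 31, set 3) → L1-HIT  vc=[]
2: 0x1f8 (blk 31, set 3) → L1-HIT  vc=[]
3: 0x1fb (blk 31, set 3) → L1-HIT  vc=[]
4: 0x49 (blk 4, set 0) → MISS  vc=[]
5: 0x1fa (blk 31, set 3) → L1-HIT  vc=[]
6: 0x17a (blk 23, set 3) → MISS  vc=[31]
7: 0x1f5 (blk 31, set 3) → VC-HIT  vc=[23]
8: 0x1fb (blk 31, set 3) → L1-HIT  vc=[23]
9: 0x1f7 (blk 31, set 3) → L1-HIT  vc=[23]
10: 0x1f4 (blk 31, set 3) → L1-HIT  vc=[23]
11: 0x1ff (blk 31, set 3) → L1-HIT  vc=[23]
12: 0x1ff (blk 31, set 3) → L1-HIT  vc=[23]
13: 0x17d (blk 23, set 3) → VC-HIT  vc=[31]
14: 0x40 (blk 4, set 0) → L1-HIT  vc=[31]
15: 0x1f3 (blk 31, set 3) → VC-HIT  vc=[23]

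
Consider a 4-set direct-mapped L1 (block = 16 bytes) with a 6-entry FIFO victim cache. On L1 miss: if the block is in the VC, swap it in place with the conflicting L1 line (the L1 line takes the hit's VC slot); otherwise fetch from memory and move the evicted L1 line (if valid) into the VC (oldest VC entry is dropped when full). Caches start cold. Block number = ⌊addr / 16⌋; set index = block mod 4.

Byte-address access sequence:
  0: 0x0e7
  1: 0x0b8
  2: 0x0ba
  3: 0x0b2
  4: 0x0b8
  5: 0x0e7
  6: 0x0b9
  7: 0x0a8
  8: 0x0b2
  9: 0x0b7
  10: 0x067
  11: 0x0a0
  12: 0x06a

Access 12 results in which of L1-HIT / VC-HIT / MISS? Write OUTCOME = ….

  [0] addr=0xe7 blk=14 s=2: MISS | VC []
  [1] addr=0xb8 blk=11 s=3: MISS | VC []
  [2] addr=0xba blk=11 s=3: L1-HIT | VC []
  [3] addr=0xb2 blk=11 s=3: L1-HIT | VC []
  [4] addr=0xb8 blk=11 s=3: L1-HIT | VC []
  [5] addr=0xe7 blk=14 s=2: L1-HIT | VC []
  [6] addr=0xb9 blk=11 s=3: L1-HIT | VC []
  [7] addr=0xa8 blk=10 s=2: MISS | VC [14]
  [8] addr=0xb2 blk=11 s=3: L1-HIT | VC [14]
  [9] addr=0xb7 blk=11 s=3: L1-HIT | VC [14]
  [10] addr=0x67 blk=6 s=2: MISS | VC [14, 10]
  [11] addr=0xa0 blk=10 s=2: VC-HIT | VC [14, 6]
  [12] addr=0x6a blk=6 s=2: VC-HIT | VC [14, 10]

OUTCOME = VC-HIT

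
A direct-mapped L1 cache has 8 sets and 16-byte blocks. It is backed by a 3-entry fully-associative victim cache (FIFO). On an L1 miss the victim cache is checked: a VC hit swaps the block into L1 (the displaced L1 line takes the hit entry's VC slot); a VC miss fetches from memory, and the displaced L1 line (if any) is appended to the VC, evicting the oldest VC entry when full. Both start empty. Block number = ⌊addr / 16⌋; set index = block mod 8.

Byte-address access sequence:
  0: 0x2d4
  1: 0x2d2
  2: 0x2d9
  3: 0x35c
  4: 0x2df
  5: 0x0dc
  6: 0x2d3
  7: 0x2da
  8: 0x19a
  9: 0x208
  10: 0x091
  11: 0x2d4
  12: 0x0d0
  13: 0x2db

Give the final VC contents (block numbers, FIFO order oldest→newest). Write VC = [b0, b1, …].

  [0] addr=0x2d4 blk=45 s=5: MISS | VC []
  [1] addr=0x2d2 blk=45 s=5: L1-HIT | VC []
  [2] addr=0x2d9 blk=45 s=5: L1-HIT | VC []
  [3] addr=0x35c blk=53 s=5: MISS | VC [45]
  [4] addr=0x2df blk=45 s=5: VC-HIT | VC [53]
  [5] addr=0xdc blk=13 s=5: MISS | VC [53, 45]
  [6] addr=0x2d3 blk=45 s=5: VC-HIT | VC [53, 13]
  [7] addr=0x2da blk=45 s=5: L1-HIT | VC [53, 13]
  [8] addr=0x19a blk=25 s=1: MISS | VC [53, 13]
  [9] addr=0x208 blk=32 s=0: MISS | VC [53, 13]
  [10] addr=0x91 blk=9 s=1: MISS | VC [53, 13, 25]
  [11] addr=0x2d4 blk=45 s=5: L1-HIT | VC [53, 13, 25]
  [12] addr=0xd0 blk=13 s=5: VC-HIT | VC [53, 45, 25]
  [13] addr=0x2db blk=45 s=5: VC-HIT | VC [53, 13, 25]

VC = [53, 13, 25]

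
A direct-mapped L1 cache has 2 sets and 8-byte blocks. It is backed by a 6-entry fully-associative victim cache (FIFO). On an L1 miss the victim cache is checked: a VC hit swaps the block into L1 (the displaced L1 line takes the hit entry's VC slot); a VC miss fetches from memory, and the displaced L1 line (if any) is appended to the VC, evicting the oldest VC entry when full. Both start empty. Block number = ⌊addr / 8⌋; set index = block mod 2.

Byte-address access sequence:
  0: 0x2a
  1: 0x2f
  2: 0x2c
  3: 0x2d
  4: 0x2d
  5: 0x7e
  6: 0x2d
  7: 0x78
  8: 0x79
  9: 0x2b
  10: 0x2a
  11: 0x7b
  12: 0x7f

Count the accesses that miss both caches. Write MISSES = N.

MISSES = 2

  [0] addr=0x2a blk=5 s=1: MISS | VC []
  [1] addr=0x2f blk=5 s=1: L1-HIT | VC []
  [2] addr=0x2c blk=5 s=1: L1-HIT | VC []
  [3] addr=0x2d blk=5 s=1: L1-HIT | VC []
  [4] addr=0x2d blk=5 s=1: L1-HIT | VC []
  [5] addr=0x7e blk=15 s=1: MISS | VC [5]
  [6] addr=0x2d blk=5 s=1: VC-HIT | VC [15]
  [7] addr=0x78 blk=15 s=1: VC-HIT | VC [5]
  [8] addr=0x79 blk=15 s=1: L1-HIT | VC [5]
  [9] addr=0x2b blk=5 s=1: VC-HIT | VC [15]
  [10] addr=0x2a blk=5 s=1: L1-HIT | VC [15]
  [11] addr=0x7b blk=15 s=1: VC-HIT | VC [5]
  [12] addr=0x7f blk=15 s=1: L1-HIT | VC [5]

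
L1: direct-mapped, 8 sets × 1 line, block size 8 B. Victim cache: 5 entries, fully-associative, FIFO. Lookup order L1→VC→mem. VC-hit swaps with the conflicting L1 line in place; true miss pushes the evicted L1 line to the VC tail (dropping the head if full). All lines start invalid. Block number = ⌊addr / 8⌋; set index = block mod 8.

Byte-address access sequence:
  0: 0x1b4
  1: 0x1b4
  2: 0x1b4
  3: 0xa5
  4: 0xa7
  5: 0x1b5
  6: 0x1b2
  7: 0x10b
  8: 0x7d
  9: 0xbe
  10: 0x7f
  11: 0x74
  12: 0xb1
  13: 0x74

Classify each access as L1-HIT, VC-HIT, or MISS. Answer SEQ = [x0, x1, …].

SEQ = [MISS, L1-HIT, L1-HIT, MISS, L1-HIT, L1-HIT, L1-HIT, MISS, MISS, MISS, VC-HIT, MISS, MISS, VC-HIT]

  [0] addr=0x1b4 blk=54 s=6: MISS | VC []
  [1] addr=0x1b4 blk=54 s=6: L1-HIT | VC []
  [2] addr=0x1b4 blk=54 s=6: L1-HIT | VC []
  [3] addr=0xa5 blk=20 s=4: MISS | VC []
  [4] addr=0xa7 blk=20 s=4: L1-HIT | VC []
  [5] addr=0x1b5 blk=54 s=6: L1-HIT | VC []
  [6] addr=0x1b2 blk=54 s=6: L1-HIT | VC []
  [7] addr=0x10b blk=33 s=1: MISS | VC []
  [8] addr=0x7d blk=15 s=7: MISS | VC []
  [9] addr=0xbe blk=23 s=7: MISS | VC [15]
  [10] addr=0x7f blk=15 s=7: VC-HIT | VC [23]
  [11] addr=0x74 blk=14 s=6: MISS | VC [23, 54]
  [12] addr=0xb1 blk=22 s=6: MISS | VC [23, 54, 14]
  [13] addr=0x74 blk=14 s=6: VC-HIT | VC [23, 54, 22]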